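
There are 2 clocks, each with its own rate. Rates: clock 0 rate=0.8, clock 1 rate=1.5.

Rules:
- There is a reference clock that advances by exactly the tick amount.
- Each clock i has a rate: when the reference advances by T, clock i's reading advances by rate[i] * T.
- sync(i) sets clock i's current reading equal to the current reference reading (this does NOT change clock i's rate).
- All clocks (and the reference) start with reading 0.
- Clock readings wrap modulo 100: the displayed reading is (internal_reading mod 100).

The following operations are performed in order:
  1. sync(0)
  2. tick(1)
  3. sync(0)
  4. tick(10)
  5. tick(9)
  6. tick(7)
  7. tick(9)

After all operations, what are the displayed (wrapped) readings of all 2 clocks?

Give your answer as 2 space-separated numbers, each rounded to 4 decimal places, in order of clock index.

Answer: 29.0000 54.0000

Derivation:
After op 1 sync(0): ref=0.0000 raw=[0.0000 0.0000]
After op 2 tick(1): ref=1.0000 raw=[0.8000 1.5000]
After op 3 sync(0): ref=1.0000 raw=[1.0000 1.5000]
After op 4 tick(10): ref=11.0000 raw=[9.0000 16.5000]
After op 5 tick(9): ref=20.0000 raw=[16.2000 30.0000]
After op 6 tick(7): ref=27.0000 raw=[21.8000 40.5000]
After op 7 tick(9): ref=36.0000 raw=[29.0000 54.0000]
Wrap final raw readings (mod 100): 29.0000 mod 100 = 29.0000; 54.0000 mod 100 = 54.0000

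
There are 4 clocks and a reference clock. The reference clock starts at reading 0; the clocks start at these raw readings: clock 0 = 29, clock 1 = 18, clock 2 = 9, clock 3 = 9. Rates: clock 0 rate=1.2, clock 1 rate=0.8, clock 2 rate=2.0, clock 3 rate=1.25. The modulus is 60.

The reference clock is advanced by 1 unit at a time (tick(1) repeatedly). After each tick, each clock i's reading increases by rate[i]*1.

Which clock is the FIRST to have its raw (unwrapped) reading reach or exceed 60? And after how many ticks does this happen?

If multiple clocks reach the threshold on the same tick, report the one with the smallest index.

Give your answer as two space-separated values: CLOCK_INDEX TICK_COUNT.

clock 0: start=29, rate=1.2, needs 60-29 = 31; ticks = ceil(31/1.2) = ceil(25.8333) = 26; reading at tick 26 = 29 + 1.2*26 = 60.2000
clock 1: start=18, rate=0.8, needs 60-18 = 42; ticks = ceil(42/0.8) = ceil(52.5000) = 53; reading at tick 53 = 18 + 0.8*53 = 60.4000
clock 2: start=9, rate=2.0, needs 60-9 = 51; ticks = ceil(51/2.0) = ceil(25.5000) = 26; reading at tick 26 = 9 + 2.0*26 = 61.0000
clock 3: start=9, rate=1.25, needs 60-9 = 51; ticks = ceil(51/1.25) = ceil(40.8000) = 41; reading at tick 41 = 9 + 1.25*41 = 60.2500
Minimum tick count = 26; winners = [0, 2]; smallest index = 0

Answer: 0 26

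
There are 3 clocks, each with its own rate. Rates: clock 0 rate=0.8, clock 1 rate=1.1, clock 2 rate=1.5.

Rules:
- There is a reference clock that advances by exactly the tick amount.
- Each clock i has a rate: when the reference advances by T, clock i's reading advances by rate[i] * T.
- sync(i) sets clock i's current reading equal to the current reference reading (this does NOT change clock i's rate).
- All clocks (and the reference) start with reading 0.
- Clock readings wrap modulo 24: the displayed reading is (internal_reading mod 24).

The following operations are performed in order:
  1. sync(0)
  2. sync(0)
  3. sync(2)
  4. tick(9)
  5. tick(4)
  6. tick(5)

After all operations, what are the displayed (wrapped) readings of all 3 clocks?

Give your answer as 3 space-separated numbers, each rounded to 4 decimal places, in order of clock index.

After op 1 sync(0): ref=0.0000 raw=[0.0000 0.0000 0.0000]
After op 2 sync(0): ref=0.0000 raw=[0.0000 0.0000 0.0000]
After op 3 sync(2): ref=0.0000 raw=[0.0000 0.0000 0.0000]
After op 4 tick(9): ref=9.0000 raw=[7.2000 9.9000 13.5000]
After op 5 tick(4): ref=13.0000 raw=[10.4000 14.3000 19.5000]
After op 6 tick(5): ref=18.0000 raw=[14.4000 19.8000 27.0000]
Wrap final raw readings (mod 24): 14.4000 mod 24 = 14.4000; 19.8000 mod 24 = 19.8000; 27.0000 mod 24 = 3.0000

Answer: 14.4000 19.8000 3.0000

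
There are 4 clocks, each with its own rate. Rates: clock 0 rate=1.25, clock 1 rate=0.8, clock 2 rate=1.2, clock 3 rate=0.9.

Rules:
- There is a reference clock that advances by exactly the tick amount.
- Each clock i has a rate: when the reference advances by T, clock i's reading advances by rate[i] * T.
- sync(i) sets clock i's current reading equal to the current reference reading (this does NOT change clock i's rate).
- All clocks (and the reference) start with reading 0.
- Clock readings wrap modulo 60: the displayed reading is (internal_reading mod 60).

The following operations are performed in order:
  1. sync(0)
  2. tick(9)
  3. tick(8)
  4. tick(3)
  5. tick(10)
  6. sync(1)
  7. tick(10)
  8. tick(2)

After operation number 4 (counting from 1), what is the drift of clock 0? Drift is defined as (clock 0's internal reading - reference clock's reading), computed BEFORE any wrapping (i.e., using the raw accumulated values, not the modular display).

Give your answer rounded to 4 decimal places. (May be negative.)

Answer: 5.0000

Derivation:
After op 1 sync(0): ref=0.0000 raw=[0.0000 0.0000 0.0000 0.0000]
After op 2 tick(9): ref=9.0000 raw=[11.2500 7.2000 10.8000 8.1000]
After op 3 tick(8): ref=17.0000 raw=[21.2500 13.6000 20.4000 15.3000]
After op 4 tick(3): ref=20.0000 raw=[25.0000 16.0000 24.0000 18.0000]
Drift of clock 0 after op 4: 25.0000 - 20.0000 = 5.0000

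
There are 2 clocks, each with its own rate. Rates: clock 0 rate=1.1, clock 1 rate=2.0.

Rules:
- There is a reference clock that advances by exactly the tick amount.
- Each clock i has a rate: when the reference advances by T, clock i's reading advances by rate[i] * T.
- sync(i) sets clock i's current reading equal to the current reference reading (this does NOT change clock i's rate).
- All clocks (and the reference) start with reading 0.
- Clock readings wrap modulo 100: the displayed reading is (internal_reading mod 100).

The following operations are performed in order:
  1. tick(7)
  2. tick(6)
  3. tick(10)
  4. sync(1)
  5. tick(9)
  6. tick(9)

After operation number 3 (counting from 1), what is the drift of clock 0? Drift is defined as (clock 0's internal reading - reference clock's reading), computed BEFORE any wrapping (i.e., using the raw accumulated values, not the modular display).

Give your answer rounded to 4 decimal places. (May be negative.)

Answer: 2.3000

Derivation:
After op 1 tick(7): ref=7.0000 raw=[7.7000 14.0000]
After op 2 tick(6): ref=13.0000 raw=[14.3000 26.0000]
After op 3 tick(10): ref=23.0000 raw=[25.3000 46.0000]
Drift of clock 0 after op 3: 25.3000 - 23.0000 = 2.3000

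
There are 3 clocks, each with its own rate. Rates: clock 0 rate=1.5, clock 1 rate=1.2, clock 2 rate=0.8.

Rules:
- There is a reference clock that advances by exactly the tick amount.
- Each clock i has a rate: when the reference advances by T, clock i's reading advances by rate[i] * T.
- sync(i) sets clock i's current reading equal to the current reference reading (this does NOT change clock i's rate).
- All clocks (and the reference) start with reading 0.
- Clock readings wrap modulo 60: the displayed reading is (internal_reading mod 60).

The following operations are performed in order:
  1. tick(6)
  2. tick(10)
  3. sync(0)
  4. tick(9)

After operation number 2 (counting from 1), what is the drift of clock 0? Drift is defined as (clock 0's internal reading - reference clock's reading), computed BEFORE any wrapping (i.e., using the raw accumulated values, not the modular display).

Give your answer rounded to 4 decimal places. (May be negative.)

Answer: 8.0000

Derivation:
After op 1 tick(6): ref=6.0000 raw=[9.0000 7.2000 4.8000]
After op 2 tick(10): ref=16.0000 raw=[24.0000 19.2000 12.8000]
Drift of clock 0 after op 2: 24.0000 - 16.0000 = 8.0000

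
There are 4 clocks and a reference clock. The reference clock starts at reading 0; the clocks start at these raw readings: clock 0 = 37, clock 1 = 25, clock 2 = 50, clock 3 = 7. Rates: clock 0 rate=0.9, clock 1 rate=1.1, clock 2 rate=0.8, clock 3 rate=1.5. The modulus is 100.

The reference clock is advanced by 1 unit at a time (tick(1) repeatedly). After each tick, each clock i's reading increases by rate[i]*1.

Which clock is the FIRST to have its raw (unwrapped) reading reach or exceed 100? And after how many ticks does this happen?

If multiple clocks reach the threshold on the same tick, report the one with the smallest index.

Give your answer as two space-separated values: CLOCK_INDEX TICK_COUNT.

Answer: 3 62

Derivation:
clock 0: start=37, rate=0.9, needs 100-37 = 63; ticks = ceil(63/0.9) = ceil(70.0000) = 70; reading at tick 70 = 37 + 0.9*70 = 100.0000
clock 1: start=25, rate=1.1, needs 100-25 = 75; ticks = ceil(75/1.1) = ceil(68.1818) = 69; reading at tick 69 = 25 + 1.1*69 = 100.9000
clock 2: start=50, rate=0.8, needs 100-50 = 50; ticks = ceil(50/0.8) = ceil(62.5000) = 63; reading at tick 63 = 50 + 0.8*63 = 100.4000
clock 3: start=7, rate=1.5, needs 100-7 = 93; ticks = ceil(93/1.5) = ceil(62.0000) = 62; reading at tick 62 = 7 + 1.5*62 = 100.0000
Minimum tick count = 62; winners = [3]; smallest index = 3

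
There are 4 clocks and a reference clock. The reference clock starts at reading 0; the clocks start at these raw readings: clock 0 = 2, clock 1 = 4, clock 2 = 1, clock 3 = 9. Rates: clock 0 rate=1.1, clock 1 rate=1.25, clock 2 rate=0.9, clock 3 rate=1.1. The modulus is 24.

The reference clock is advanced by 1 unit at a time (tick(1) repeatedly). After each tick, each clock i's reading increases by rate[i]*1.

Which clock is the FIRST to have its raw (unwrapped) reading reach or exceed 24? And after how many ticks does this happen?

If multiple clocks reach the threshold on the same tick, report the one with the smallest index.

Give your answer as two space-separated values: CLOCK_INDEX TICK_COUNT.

clock 0: start=2, rate=1.1, needs 24-2 = 22; ticks = ceil(22/1.1) = ceil(20.0000) = 20; reading at tick 20 = 2 + 1.1*20 = 24.0000
clock 1: start=4, rate=1.25, needs 24-4 = 20; ticks = ceil(20/1.25) = ceil(16.0000) = 16; reading at tick 16 = 4 + 1.25*16 = 24.0000
clock 2: start=1, rate=0.9, needs 24-1 = 23; ticks = ceil(23/0.9) = ceil(25.5556) = 26; reading at tick 26 = 1 + 0.9*26 = 24.4000
clock 3: start=9, rate=1.1, needs 24-9 = 15; ticks = ceil(15/1.1) = ceil(13.6364) = 14; reading at tick 14 = 9 + 1.1*14 = 24.4000
Minimum tick count = 14; winners = [3]; smallest index = 3

Answer: 3 14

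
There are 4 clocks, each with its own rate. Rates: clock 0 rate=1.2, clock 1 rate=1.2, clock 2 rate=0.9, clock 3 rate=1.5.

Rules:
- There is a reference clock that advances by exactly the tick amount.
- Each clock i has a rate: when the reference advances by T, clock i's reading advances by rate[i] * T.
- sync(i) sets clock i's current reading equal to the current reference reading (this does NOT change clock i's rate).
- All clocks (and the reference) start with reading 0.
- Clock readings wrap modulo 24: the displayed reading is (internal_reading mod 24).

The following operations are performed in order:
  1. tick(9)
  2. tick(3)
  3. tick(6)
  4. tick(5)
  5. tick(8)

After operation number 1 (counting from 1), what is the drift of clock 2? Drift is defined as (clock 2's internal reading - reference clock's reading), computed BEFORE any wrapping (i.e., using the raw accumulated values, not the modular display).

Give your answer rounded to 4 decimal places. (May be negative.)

After op 1 tick(9): ref=9.0000 raw=[10.8000 10.8000 8.1000 13.5000]
Drift of clock 2 after op 1: 8.1000 - 9.0000 = -0.9000

Answer: -0.9000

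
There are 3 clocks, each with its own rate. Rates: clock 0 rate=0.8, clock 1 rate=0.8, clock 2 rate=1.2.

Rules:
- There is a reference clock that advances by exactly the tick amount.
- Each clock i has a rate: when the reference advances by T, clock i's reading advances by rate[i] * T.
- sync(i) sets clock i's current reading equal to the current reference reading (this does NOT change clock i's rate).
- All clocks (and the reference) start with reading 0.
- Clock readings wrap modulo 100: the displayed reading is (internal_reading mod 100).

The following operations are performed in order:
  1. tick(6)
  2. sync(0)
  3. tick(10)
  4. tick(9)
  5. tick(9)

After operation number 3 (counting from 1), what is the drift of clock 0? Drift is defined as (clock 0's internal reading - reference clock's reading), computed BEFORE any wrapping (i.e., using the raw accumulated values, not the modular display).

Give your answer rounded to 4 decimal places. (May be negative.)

After op 1 tick(6): ref=6.0000 raw=[4.8000 4.8000 7.2000]
After op 2 sync(0): ref=6.0000 raw=[6.0000 4.8000 7.2000]
After op 3 tick(10): ref=16.0000 raw=[14.0000 12.8000 19.2000]
Drift of clock 0 after op 3: 14.0000 - 16.0000 = -2.0000

Answer: -2.0000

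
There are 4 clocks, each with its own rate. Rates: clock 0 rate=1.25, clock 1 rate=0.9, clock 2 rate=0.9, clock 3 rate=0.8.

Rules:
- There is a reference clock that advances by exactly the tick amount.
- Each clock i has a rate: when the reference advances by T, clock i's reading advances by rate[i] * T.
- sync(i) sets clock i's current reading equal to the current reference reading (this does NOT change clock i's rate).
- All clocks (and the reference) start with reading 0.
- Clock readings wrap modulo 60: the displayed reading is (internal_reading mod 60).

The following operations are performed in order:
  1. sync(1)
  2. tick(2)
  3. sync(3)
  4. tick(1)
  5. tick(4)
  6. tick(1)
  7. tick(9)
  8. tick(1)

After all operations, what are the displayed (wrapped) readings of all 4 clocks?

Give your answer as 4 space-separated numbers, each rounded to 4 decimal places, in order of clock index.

Answer: 22.5000 16.2000 16.2000 14.8000

Derivation:
After op 1 sync(1): ref=0.0000 raw=[0.0000 0.0000 0.0000 0.0000]
After op 2 tick(2): ref=2.0000 raw=[2.5000 1.8000 1.8000 1.6000]
After op 3 sync(3): ref=2.0000 raw=[2.5000 1.8000 1.8000 2.0000]
After op 4 tick(1): ref=3.0000 raw=[3.7500 2.7000 2.7000 2.8000]
After op 5 tick(4): ref=7.0000 raw=[8.7500 6.3000 6.3000 6.0000]
After op 6 tick(1): ref=8.0000 raw=[10.0000 7.2000 7.2000 6.8000]
After op 7 tick(9): ref=17.0000 raw=[21.2500 15.3000 15.3000 14.0000]
After op 8 tick(1): ref=18.0000 raw=[22.5000 16.2000 16.2000 14.8000]
Wrap final raw readings (mod 60): 22.5000 mod 60 = 22.5000; 16.2000 mod 60 = 16.2000; 16.2000 mod 60 = 16.2000; 14.8000 mod 60 = 14.8000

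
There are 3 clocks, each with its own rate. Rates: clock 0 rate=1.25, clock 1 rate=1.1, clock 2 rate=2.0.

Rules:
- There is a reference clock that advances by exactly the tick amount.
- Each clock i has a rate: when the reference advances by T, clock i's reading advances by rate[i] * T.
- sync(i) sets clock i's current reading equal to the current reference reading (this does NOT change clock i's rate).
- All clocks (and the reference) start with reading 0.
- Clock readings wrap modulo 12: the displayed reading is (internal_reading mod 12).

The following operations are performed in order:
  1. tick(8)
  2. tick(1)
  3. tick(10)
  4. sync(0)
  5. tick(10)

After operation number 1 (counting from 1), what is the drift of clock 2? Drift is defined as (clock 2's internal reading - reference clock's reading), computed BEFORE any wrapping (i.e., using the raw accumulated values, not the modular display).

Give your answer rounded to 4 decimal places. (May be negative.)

Answer: 8.0000

Derivation:
After op 1 tick(8): ref=8.0000 raw=[10.0000 8.8000 16.0000]
Drift of clock 2 after op 1: 16.0000 - 8.0000 = 8.0000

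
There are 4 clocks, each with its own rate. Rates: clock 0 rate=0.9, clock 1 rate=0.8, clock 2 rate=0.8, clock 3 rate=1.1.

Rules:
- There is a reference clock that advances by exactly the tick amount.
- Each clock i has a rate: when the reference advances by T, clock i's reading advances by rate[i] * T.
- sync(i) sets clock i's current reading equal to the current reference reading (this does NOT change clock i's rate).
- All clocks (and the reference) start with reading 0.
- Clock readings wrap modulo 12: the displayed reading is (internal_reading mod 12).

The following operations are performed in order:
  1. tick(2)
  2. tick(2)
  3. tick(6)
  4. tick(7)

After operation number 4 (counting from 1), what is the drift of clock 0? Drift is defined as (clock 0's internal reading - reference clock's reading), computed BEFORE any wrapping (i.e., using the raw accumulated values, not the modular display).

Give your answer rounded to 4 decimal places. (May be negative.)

Answer: -1.7000

Derivation:
After op 1 tick(2): ref=2.0000 raw=[1.8000 1.6000 1.6000 2.2000]
After op 2 tick(2): ref=4.0000 raw=[3.6000 3.2000 3.2000 4.4000]
After op 3 tick(6): ref=10.0000 raw=[9.0000 8.0000 8.0000 11.0000]
After op 4 tick(7): ref=17.0000 raw=[15.3000 13.6000 13.6000 18.7000]
Drift of clock 0 after op 4: 15.3000 - 17.0000 = -1.7000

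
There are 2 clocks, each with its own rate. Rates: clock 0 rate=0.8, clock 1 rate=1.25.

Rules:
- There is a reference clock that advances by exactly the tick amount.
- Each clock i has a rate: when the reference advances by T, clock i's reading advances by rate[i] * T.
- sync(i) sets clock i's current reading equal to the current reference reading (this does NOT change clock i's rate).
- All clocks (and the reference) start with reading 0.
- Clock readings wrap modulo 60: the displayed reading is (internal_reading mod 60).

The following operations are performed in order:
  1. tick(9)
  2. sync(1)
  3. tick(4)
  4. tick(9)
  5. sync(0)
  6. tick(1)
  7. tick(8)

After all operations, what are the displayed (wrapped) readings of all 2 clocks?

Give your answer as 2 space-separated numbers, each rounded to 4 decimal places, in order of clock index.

Answer: 29.2000 36.5000

Derivation:
After op 1 tick(9): ref=9.0000 raw=[7.2000 11.2500]
After op 2 sync(1): ref=9.0000 raw=[7.2000 9.0000]
After op 3 tick(4): ref=13.0000 raw=[10.4000 14.0000]
After op 4 tick(9): ref=22.0000 raw=[17.6000 25.2500]
After op 5 sync(0): ref=22.0000 raw=[22.0000 25.2500]
After op 6 tick(1): ref=23.0000 raw=[22.8000 26.5000]
After op 7 tick(8): ref=31.0000 raw=[29.2000 36.5000]
Wrap final raw readings (mod 60): 29.2000 mod 60 = 29.2000; 36.5000 mod 60 = 36.5000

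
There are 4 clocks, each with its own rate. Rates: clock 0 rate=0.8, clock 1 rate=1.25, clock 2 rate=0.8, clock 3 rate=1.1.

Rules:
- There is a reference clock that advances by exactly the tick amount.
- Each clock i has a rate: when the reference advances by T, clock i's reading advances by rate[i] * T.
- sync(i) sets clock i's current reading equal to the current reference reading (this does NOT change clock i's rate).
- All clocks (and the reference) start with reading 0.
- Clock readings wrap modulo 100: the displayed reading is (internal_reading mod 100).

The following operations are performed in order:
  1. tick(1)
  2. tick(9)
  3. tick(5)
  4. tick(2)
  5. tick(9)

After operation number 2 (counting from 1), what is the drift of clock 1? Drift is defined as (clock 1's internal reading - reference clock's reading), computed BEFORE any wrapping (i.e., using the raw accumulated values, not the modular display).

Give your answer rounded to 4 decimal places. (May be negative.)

Answer: 2.5000

Derivation:
After op 1 tick(1): ref=1.0000 raw=[0.8000 1.2500 0.8000 1.1000]
After op 2 tick(9): ref=10.0000 raw=[8.0000 12.5000 8.0000 11.0000]
Drift of clock 1 after op 2: 12.5000 - 10.0000 = 2.5000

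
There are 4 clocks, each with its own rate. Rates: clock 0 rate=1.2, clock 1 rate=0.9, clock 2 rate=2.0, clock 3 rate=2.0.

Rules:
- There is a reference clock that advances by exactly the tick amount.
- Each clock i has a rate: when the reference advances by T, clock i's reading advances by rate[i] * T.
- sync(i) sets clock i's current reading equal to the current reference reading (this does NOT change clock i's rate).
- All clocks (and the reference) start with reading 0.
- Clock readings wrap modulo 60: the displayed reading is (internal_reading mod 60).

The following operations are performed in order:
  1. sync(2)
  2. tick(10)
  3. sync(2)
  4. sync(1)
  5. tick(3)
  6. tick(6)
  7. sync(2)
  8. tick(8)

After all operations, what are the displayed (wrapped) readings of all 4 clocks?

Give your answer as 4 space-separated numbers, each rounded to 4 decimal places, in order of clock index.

Answer: 32.4000 25.3000 35.0000 54.0000

Derivation:
After op 1 sync(2): ref=0.0000 raw=[0.0000 0.0000 0.0000 0.0000]
After op 2 tick(10): ref=10.0000 raw=[12.0000 9.0000 20.0000 20.0000]
After op 3 sync(2): ref=10.0000 raw=[12.0000 9.0000 10.0000 20.0000]
After op 4 sync(1): ref=10.0000 raw=[12.0000 10.0000 10.0000 20.0000]
After op 5 tick(3): ref=13.0000 raw=[15.6000 12.7000 16.0000 26.0000]
After op 6 tick(6): ref=19.0000 raw=[22.8000 18.1000 28.0000 38.0000]
After op 7 sync(2): ref=19.0000 raw=[22.8000 18.1000 19.0000 38.0000]
After op 8 tick(8): ref=27.0000 raw=[32.4000 25.3000 35.0000 54.0000]
Wrap final raw readings (mod 60): 32.4000 mod 60 = 32.4000; 25.3000 mod 60 = 25.3000; 35.0000 mod 60 = 35.0000; 54.0000 mod 60 = 54.0000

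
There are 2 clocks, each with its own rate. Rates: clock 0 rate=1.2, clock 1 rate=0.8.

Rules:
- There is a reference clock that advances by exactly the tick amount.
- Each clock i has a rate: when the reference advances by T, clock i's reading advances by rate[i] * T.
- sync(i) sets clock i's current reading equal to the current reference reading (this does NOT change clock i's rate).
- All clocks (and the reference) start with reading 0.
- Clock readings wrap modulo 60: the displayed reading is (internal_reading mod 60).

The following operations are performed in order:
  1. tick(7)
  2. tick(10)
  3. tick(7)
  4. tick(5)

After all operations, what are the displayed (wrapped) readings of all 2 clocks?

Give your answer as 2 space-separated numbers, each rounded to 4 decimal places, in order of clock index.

Answer: 34.8000 23.2000

Derivation:
After op 1 tick(7): ref=7.0000 raw=[8.4000 5.6000]
After op 2 tick(10): ref=17.0000 raw=[20.4000 13.6000]
After op 3 tick(7): ref=24.0000 raw=[28.8000 19.2000]
After op 4 tick(5): ref=29.0000 raw=[34.8000 23.2000]
Wrap final raw readings (mod 60): 34.8000 mod 60 = 34.8000; 23.2000 mod 60 = 23.2000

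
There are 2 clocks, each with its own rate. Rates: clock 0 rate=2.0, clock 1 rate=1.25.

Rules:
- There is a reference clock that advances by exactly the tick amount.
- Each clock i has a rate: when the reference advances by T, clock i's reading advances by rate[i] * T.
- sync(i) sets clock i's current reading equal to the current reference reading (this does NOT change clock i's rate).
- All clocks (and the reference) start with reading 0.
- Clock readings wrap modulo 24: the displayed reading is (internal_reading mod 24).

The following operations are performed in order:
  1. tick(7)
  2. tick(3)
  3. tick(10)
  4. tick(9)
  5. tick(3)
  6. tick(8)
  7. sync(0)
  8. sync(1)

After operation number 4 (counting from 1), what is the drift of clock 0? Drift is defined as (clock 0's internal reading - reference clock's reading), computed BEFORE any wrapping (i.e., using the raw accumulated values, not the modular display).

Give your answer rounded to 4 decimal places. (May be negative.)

Answer: 29.0000

Derivation:
After op 1 tick(7): ref=7.0000 raw=[14.0000 8.7500]
After op 2 tick(3): ref=10.0000 raw=[20.0000 12.5000]
After op 3 tick(10): ref=20.0000 raw=[40.0000 25.0000]
After op 4 tick(9): ref=29.0000 raw=[58.0000 36.2500]
Drift of clock 0 after op 4: 58.0000 - 29.0000 = 29.0000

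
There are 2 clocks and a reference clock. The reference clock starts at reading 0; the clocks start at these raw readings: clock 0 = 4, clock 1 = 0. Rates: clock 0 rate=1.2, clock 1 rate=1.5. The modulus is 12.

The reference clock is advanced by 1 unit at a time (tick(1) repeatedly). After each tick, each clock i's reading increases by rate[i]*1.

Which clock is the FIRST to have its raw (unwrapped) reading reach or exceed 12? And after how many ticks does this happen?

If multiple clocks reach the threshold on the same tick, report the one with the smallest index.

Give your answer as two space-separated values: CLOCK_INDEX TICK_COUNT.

clock 0: start=4, rate=1.2, needs 12-4 = 8; ticks = ceil(8/1.2) = ceil(6.6667) = 7; reading at tick 7 = 4 + 1.2*7 = 12.4000
clock 1: start=0, rate=1.5, needs 12-0 = 12; ticks = ceil(12/1.5) = ceil(8.0000) = 8; reading at tick 8 = 0 + 1.5*8 = 12.0000
Minimum tick count = 7; winners = [0]; smallest index = 0

Answer: 0 7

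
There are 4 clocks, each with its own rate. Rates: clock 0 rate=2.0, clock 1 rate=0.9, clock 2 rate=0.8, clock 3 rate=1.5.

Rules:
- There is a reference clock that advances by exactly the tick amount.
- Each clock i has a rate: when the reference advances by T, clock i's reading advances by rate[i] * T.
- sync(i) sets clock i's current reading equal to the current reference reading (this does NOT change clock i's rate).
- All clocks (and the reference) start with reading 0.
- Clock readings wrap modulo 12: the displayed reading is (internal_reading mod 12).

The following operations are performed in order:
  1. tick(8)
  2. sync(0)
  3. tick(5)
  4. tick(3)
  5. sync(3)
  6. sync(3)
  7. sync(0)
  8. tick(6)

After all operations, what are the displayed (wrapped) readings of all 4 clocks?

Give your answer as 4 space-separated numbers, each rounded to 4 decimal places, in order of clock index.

Answer: 4.0000 7.8000 5.6000 1.0000

Derivation:
After op 1 tick(8): ref=8.0000 raw=[16.0000 7.2000 6.4000 12.0000]
After op 2 sync(0): ref=8.0000 raw=[8.0000 7.2000 6.4000 12.0000]
After op 3 tick(5): ref=13.0000 raw=[18.0000 11.7000 10.4000 19.5000]
After op 4 tick(3): ref=16.0000 raw=[24.0000 14.4000 12.8000 24.0000]
After op 5 sync(3): ref=16.0000 raw=[24.0000 14.4000 12.8000 16.0000]
After op 6 sync(3): ref=16.0000 raw=[24.0000 14.4000 12.8000 16.0000]
After op 7 sync(0): ref=16.0000 raw=[16.0000 14.4000 12.8000 16.0000]
After op 8 tick(6): ref=22.0000 raw=[28.0000 19.8000 17.6000 25.0000]
Wrap final raw readings (mod 12): 28.0000 mod 12 = 4.0000; 19.8000 mod 12 = 7.8000; 17.6000 mod 12 = 5.6000; 25.0000 mod 12 = 1.0000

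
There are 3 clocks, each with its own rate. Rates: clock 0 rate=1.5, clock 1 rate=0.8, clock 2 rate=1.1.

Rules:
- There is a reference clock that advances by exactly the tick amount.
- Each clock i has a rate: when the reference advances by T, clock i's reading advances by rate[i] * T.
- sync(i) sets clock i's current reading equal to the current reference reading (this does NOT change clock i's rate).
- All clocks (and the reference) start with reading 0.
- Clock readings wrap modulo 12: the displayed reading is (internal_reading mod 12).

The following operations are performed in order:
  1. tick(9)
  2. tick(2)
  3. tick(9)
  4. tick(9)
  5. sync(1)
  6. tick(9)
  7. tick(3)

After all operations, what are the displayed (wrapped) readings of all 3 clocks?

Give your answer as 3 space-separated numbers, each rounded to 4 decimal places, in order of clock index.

After op 1 tick(9): ref=9.0000 raw=[13.5000 7.2000 9.9000]
After op 2 tick(2): ref=11.0000 raw=[16.5000 8.8000 12.1000]
After op 3 tick(9): ref=20.0000 raw=[30.0000 16.0000 22.0000]
After op 4 tick(9): ref=29.0000 raw=[43.5000 23.2000 31.9000]
After op 5 sync(1): ref=29.0000 raw=[43.5000 29.0000 31.9000]
After op 6 tick(9): ref=38.0000 raw=[57.0000 36.2000 41.8000]
After op 7 tick(3): ref=41.0000 raw=[61.5000 38.6000 45.1000]
Wrap final raw readings (mod 12): 61.5000 mod 12 = 1.5000; 38.6000 mod 12 = 2.6000; 45.1000 mod 12 = 9.1000

Answer: 1.5000 2.6000 9.1000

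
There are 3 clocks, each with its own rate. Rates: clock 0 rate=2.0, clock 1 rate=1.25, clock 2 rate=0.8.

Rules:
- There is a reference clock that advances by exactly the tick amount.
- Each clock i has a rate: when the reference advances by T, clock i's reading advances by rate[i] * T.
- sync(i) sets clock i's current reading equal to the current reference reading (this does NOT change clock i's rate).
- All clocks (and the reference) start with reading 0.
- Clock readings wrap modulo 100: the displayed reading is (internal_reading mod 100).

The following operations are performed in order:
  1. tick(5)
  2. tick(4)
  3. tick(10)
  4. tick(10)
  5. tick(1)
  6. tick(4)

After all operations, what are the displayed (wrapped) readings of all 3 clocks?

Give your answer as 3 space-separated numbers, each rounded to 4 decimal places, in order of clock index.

After op 1 tick(5): ref=5.0000 raw=[10.0000 6.2500 4.0000]
After op 2 tick(4): ref=9.0000 raw=[18.0000 11.2500 7.2000]
After op 3 tick(10): ref=19.0000 raw=[38.0000 23.7500 15.2000]
After op 4 tick(10): ref=29.0000 raw=[58.0000 36.2500 23.2000]
After op 5 tick(1): ref=30.0000 raw=[60.0000 37.5000 24.0000]
After op 6 tick(4): ref=34.0000 raw=[68.0000 42.5000 27.2000]
Wrap final raw readings (mod 100): 68.0000 mod 100 = 68.0000; 42.5000 mod 100 = 42.5000; 27.2000 mod 100 = 27.2000

Answer: 68.0000 42.5000 27.2000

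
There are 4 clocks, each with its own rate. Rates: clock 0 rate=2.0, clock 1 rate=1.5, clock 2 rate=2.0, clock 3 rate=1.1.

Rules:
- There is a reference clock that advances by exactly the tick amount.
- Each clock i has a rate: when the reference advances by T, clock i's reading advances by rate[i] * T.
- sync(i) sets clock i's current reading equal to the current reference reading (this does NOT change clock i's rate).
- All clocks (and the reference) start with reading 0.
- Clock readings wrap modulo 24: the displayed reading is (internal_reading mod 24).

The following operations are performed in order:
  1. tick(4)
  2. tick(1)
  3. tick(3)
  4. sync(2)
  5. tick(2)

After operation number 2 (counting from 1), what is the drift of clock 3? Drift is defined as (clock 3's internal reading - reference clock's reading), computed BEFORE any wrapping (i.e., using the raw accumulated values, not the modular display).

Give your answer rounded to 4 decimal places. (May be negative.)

After op 1 tick(4): ref=4.0000 raw=[8.0000 6.0000 8.0000 4.4000]
After op 2 tick(1): ref=5.0000 raw=[10.0000 7.5000 10.0000 5.5000]
Drift of clock 3 after op 2: 5.5000 - 5.0000 = 0.5000

Answer: 0.5000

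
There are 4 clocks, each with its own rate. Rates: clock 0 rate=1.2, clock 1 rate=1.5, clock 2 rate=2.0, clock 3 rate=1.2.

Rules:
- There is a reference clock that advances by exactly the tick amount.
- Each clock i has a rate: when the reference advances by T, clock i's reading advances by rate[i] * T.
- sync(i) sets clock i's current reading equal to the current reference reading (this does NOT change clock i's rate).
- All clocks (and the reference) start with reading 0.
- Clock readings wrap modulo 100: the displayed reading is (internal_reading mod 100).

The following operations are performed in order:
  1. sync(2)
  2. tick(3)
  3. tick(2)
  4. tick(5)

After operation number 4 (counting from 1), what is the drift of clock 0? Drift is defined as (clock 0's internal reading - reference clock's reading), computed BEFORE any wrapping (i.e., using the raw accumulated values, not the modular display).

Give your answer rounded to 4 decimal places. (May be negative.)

After op 1 sync(2): ref=0.0000 raw=[0.0000 0.0000 0.0000 0.0000]
After op 2 tick(3): ref=3.0000 raw=[3.6000 4.5000 6.0000 3.6000]
After op 3 tick(2): ref=5.0000 raw=[6.0000 7.5000 10.0000 6.0000]
After op 4 tick(5): ref=10.0000 raw=[12.0000 15.0000 20.0000 12.0000]
Drift of clock 0 after op 4: 12.0000 - 10.0000 = 2.0000

Answer: 2.0000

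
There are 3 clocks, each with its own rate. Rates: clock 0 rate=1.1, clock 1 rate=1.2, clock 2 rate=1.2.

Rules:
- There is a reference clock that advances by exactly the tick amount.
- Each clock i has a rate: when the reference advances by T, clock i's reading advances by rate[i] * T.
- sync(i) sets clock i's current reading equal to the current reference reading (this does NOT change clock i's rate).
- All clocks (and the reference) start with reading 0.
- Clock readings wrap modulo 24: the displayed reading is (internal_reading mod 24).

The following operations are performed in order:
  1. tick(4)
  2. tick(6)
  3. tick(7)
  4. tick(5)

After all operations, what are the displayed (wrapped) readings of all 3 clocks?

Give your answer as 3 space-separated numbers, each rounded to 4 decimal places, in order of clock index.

After op 1 tick(4): ref=4.0000 raw=[4.4000 4.8000 4.8000]
After op 2 tick(6): ref=10.0000 raw=[11.0000 12.0000 12.0000]
After op 3 tick(7): ref=17.0000 raw=[18.7000 20.4000 20.4000]
After op 4 tick(5): ref=22.0000 raw=[24.2000 26.4000 26.4000]
Wrap final raw readings (mod 24): 24.2000 mod 24 = 0.2000; 26.4000 mod 24 = 2.4000; 26.4000 mod 24 = 2.4000

Answer: 0.2000 2.4000 2.4000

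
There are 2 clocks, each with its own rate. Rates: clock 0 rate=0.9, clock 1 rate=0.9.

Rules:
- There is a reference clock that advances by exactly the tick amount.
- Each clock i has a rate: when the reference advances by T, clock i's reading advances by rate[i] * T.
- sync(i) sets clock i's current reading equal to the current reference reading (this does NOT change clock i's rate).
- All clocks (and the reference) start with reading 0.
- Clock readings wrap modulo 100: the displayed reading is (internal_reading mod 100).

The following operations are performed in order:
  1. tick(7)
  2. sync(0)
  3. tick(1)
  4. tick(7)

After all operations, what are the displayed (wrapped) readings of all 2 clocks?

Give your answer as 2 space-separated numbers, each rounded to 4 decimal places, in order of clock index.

After op 1 tick(7): ref=7.0000 raw=[6.3000 6.3000]
After op 2 sync(0): ref=7.0000 raw=[7.0000 6.3000]
After op 3 tick(1): ref=8.0000 raw=[7.9000 7.2000]
After op 4 tick(7): ref=15.0000 raw=[14.2000 13.5000]
Wrap final raw readings (mod 100): 14.2000 mod 100 = 14.2000; 13.5000 mod 100 = 13.5000

Answer: 14.2000 13.5000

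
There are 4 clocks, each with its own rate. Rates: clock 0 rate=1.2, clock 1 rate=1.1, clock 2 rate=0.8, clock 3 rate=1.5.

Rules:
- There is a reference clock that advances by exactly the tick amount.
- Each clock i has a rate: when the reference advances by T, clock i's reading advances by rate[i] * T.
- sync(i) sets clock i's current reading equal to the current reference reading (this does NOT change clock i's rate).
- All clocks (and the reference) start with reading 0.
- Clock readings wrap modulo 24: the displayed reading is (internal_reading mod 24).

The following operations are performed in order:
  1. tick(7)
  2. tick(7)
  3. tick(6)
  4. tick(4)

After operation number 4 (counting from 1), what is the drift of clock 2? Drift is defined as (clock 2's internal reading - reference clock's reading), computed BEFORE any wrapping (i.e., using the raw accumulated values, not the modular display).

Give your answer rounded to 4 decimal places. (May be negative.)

Answer: -4.8000

Derivation:
After op 1 tick(7): ref=7.0000 raw=[8.4000 7.7000 5.6000 10.5000]
After op 2 tick(7): ref=14.0000 raw=[16.8000 15.4000 11.2000 21.0000]
After op 3 tick(6): ref=20.0000 raw=[24.0000 22.0000 16.0000 30.0000]
After op 4 tick(4): ref=24.0000 raw=[28.8000 26.4000 19.2000 36.0000]
Drift of clock 2 after op 4: 19.2000 - 24.0000 = -4.8000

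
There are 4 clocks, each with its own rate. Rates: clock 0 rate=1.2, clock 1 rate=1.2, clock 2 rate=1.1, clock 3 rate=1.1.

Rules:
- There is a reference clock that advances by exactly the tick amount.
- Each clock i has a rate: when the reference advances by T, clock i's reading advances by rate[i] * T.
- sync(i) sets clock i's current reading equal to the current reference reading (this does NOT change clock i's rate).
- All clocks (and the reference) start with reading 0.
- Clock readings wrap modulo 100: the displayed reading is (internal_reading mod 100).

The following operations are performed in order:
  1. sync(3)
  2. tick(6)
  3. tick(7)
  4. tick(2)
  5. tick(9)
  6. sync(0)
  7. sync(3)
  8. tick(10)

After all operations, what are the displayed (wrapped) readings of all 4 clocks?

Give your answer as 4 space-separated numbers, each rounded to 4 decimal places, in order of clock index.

Answer: 36.0000 40.8000 37.4000 35.0000

Derivation:
After op 1 sync(3): ref=0.0000 raw=[0.0000 0.0000 0.0000 0.0000]
After op 2 tick(6): ref=6.0000 raw=[7.2000 7.2000 6.6000 6.6000]
After op 3 tick(7): ref=13.0000 raw=[15.6000 15.6000 14.3000 14.3000]
After op 4 tick(2): ref=15.0000 raw=[18.0000 18.0000 16.5000 16.5000]
After op 5 tick(9): ref=24.0000 raw=[28.8000 28.8000 26.4000 26.4000]
After op 6 sync(0): ref=24.0000 raw=[24.0000 28.8000 26.4000 26.4000]
After op 7 sync(3): ref=24.0000 raw=[24.0000 28.8000 26.4000 24.0000]
After op 8 tick(10): ref=34.0000 raw=[36.0000 40.8000 37.4000 35.0000]
Wrap final raw readings (mod 100): 36.0000 mod 100 = 36.0000; 40.8000 mod 100 = 40.8000; 37.4000 mod 100 = 37.4000; 35.0000 mod 100 = 35.0000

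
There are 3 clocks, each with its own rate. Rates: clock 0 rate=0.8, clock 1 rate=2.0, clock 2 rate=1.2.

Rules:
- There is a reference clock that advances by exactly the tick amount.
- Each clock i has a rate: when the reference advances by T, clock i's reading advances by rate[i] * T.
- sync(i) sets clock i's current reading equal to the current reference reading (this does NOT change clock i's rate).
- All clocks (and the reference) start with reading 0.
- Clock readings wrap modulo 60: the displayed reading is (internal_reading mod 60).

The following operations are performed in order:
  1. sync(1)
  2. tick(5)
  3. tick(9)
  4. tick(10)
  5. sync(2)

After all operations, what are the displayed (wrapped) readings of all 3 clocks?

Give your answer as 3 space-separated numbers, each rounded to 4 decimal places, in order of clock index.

Answer: 19.2000 48.0000 24.0000

Derivation:
After op 1 sync(1): ref=0.0000 raw=[0.0000 0.0000 0.0000]
After op 2 tick(5): ref=5.0000 raw=[4.0000 10.0000 6.0000]
After op 3 tick(9): ref=14.0000 raw=[11.2000 28.0000 16.8000]
After op 4 tick(10): ref=24.0000 raw=[19.2000 48.0000 28.8000]
After op 5 sync(2): ref=24.0000 raw=[19.2000 48.0000 24.0000]
Wrap final raw readings (mod 60): 19.2000 mod 60 = 19.2000; 48.0000 mod 60 = 48.0000; 24.0000 mod 60 = 24.0000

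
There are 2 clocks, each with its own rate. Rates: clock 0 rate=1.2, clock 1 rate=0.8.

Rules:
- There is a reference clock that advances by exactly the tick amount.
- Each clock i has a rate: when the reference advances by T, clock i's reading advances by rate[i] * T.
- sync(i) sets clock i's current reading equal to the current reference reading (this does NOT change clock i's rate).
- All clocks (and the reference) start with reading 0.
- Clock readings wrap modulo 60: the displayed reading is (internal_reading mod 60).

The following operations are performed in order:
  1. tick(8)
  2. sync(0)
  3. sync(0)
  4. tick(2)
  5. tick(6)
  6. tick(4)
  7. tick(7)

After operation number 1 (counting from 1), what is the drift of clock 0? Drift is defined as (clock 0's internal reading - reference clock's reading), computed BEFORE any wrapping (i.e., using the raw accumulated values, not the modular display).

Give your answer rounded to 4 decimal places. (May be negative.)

Answer: 1.6000

Derivation:
After op 1 tick(8): ref=8.0000 raw=[9.6000 6.4000]
Drift of clock 0 after op 1: 9.6000 - 8.0000 = 1.6000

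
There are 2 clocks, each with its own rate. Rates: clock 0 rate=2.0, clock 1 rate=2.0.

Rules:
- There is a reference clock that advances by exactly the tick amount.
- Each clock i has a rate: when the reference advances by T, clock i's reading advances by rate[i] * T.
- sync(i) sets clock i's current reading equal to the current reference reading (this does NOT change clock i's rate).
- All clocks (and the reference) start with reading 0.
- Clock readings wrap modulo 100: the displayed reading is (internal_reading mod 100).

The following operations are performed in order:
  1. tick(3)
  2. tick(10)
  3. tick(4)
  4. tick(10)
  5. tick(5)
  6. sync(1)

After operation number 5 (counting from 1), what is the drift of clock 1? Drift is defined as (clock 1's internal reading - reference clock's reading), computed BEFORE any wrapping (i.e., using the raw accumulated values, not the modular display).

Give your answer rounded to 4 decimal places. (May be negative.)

After op 1 tick(3): ref=3.0000 raw=[6.0000 6.0000]
After op 2 tick(10): ref=13.0000 raw=[26.0000 26.0000]
After op 3 tick(4): ref=17.0000 raw=[34.0000 34.0000]
After op 4 tick(10): ref=27.0000 raw=[54.0000 54.0000]
After op 5 tick(5): ref=32.0000 raw=[64.0000 64.0000]
Drift of clock 1 after op 5: 64.0000 - 32.0000 = 32.0000

Answer: 32.0000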